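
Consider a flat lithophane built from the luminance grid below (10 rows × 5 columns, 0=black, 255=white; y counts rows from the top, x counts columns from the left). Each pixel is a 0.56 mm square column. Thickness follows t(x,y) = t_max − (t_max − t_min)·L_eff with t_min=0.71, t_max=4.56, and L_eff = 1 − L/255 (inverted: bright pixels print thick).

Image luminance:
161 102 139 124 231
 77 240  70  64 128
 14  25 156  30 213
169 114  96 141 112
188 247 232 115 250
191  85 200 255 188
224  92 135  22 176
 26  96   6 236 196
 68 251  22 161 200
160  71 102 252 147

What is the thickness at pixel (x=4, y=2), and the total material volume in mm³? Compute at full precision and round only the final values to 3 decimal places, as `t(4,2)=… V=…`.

span = t_max - t_min = 4.56 - 0.71 = 3.850
L(4,2) = 213, L_eff = 1 - 213/255 = 0.164706 (inverted)
t(4,2) = 4.56 - 3.850·0.164706 = 3.926
Σt over all 10·5 pixels = 14401/102 ≈ 141.1862745
V = pitch²·Σt = 0.56²·14401/102 = 44.276

t(4,2)=3.926 V=44.276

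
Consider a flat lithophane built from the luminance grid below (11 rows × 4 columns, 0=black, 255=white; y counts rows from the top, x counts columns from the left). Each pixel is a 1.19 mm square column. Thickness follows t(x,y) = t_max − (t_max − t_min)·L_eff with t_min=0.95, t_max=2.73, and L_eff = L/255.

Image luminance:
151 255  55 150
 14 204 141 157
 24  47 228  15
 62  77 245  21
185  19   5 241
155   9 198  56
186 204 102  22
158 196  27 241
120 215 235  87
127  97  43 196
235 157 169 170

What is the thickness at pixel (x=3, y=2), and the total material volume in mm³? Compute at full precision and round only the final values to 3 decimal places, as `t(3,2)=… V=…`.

span = t_max - t_min = 2.73 - 0.95 = 1.780
L(3,2) = 15, L_eff = 15/255 = 0.058824
t(3,2) = 2.73 - 1.780·0.058824 = 2.625
Σt over all 11·4 pixels = 1024141/12750 ≈ 80.3247843
V = pitch²·Σt = 1.19²·1024141/12750 = 113.748

t(3,2)=2.625 V=113.748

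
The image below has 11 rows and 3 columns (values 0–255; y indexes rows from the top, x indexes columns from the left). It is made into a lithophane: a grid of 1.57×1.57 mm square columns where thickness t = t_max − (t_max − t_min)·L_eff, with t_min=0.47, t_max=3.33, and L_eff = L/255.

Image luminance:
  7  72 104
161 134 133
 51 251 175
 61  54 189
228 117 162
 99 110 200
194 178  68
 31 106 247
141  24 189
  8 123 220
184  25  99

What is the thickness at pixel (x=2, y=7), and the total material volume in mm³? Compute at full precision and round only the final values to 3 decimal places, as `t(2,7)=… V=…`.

t(2,7)=0.560 V=156.277

span = t_max - t_min = 3.33 - 0.47 = 2.860
L(2,7) = 247, L_eff = 247/255 = 0.968627
t(2,7) = 3.33 - 2.860·0.968627 = 0.560
Σt over all 11·3 pixels = 64669/1020 ≈ 63.4009804
V = pitch²·Σt = 1.57²·64669/1020 = 156.277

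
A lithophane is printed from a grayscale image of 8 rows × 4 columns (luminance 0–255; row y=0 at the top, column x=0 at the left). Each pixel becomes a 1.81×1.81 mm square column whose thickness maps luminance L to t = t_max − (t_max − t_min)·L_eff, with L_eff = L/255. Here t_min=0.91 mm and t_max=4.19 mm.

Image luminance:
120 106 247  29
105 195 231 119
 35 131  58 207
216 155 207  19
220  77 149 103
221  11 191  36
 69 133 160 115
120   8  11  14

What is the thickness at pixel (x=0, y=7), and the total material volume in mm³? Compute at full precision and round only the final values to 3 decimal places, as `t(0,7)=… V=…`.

t(0,7)=2.646 V=278.370

span = t_max - t_min = 4.19 - 0.91 = 3.280
L(0,7) = 120, L_eff = 120/255 = 0.470588
t(0,7) = 4.19 - 3.280·0.470588 = 2.646
Σt over all 8·4 pixels = 541684/6375 ≈ 84.9700392
V = pitch²·Σt = 1.81²·541684/6375 = 278.370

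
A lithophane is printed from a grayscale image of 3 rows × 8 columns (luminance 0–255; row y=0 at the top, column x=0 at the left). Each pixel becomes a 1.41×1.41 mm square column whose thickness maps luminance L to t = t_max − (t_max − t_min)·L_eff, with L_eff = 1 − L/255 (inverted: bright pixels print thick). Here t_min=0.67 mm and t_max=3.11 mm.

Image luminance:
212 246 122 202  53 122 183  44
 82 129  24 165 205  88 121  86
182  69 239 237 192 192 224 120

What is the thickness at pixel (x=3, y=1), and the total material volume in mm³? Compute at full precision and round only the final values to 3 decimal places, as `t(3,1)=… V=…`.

span = t_max - t_min = 3.11 - 0.67 = 2.440
L(3,1) = 165, L_eff = 1 - 165/255 = 0.352941 (inverted)
t(3,1) = 3.11 - 2.440·0.352941 = 2.249
Σt over all 3·8 pixels = 318389/6375 ≈ 49.9433725
V = pitch²·Σt = 1.41²·318389/6375 = 99.292

t(3,1)=2.249 V=99.292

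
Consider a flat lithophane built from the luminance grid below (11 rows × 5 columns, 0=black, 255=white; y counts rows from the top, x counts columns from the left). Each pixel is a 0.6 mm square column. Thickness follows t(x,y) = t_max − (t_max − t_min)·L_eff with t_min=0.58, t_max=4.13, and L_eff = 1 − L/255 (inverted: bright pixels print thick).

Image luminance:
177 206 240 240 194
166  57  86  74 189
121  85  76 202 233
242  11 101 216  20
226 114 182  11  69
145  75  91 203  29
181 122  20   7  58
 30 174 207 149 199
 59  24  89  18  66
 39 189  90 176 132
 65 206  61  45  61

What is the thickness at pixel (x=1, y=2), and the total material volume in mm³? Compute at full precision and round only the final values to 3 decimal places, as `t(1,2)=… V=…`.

t(1,2)=1.763 V=44.301

span = t_max - t_min = 4.13 - 0.58 = 3.550
L(1,2) = 85, L_eff = 1 - 85/255 = 0.666667 (inverted)
t(1,2) = 4.13 - 3.550·0.666667 = 1.763
Σt over all 11·5 pixels = 313799/2550 ≈ 123.0584314
V = pitch²·Σt = 0.6²·313799/2550 = 44.301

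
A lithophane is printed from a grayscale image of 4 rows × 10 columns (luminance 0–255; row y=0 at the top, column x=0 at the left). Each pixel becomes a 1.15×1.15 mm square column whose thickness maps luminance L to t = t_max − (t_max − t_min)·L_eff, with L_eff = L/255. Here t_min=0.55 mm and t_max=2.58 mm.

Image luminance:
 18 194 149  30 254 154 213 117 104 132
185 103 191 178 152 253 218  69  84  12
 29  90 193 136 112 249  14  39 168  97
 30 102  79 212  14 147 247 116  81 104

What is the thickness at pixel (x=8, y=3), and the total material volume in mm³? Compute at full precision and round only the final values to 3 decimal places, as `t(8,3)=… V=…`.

t(8,3)=1.935 V=83.115

span = t_max - t_min = 2.58 - 0.55 = 2.030
L(8,3) = 81, L_eff = 81/255 = 0.317647
t(8,3) = 2.58 - 2.030·0.317647 = 1.935
Σt over all 4·10 pixels = 1602593/25500 ≈ 62.8467843
V = pitch²·Σt = 1.15²·1602593/25500 = 83.115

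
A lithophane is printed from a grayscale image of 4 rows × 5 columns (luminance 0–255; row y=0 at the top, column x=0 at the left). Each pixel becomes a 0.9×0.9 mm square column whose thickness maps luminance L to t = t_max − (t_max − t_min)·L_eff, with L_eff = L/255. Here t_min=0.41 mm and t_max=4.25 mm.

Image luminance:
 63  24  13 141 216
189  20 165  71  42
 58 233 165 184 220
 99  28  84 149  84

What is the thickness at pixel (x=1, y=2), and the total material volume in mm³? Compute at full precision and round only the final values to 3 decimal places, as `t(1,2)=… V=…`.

t(1,2)=0.741 V=41.430

span = t_max - t_min = 4.25 - 0.41 = 3.840
L(1,2) = 233, L_eff = 233/255 = 0.913725
t(1,2) = 4.25 - 3.840·0.913725 = 0.741
Σt over all 4·5 pixels = 108689/2125 ≈ 51.1477647
V = pitch²·Σt = 0.9²·108689/2125 = 41.430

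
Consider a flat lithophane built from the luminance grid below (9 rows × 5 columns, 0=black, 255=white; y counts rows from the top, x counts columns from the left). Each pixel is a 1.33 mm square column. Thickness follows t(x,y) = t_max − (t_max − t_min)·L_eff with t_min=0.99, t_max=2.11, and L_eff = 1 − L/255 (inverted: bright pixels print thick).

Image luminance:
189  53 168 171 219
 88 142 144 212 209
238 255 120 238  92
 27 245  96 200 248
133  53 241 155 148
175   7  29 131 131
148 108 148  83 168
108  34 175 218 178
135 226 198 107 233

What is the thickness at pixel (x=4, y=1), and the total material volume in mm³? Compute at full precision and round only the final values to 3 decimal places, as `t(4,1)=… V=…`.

span = t_max - t_min = 2.11 - 0.99 = 1.120
L(4,1) = 209, L_eff = 1 - 209/255 = 0.180392 (inverted)
t(4,1) = 2.11 - 1.120·0.180392 = 1.908
Σt over all 9·5 pixels = 1900313/25500 ≈ 74.5220784
V = pitch²·Σt = 1.33²·1900313/25500 = 131.822

t(4,1)=1.908 V=131.822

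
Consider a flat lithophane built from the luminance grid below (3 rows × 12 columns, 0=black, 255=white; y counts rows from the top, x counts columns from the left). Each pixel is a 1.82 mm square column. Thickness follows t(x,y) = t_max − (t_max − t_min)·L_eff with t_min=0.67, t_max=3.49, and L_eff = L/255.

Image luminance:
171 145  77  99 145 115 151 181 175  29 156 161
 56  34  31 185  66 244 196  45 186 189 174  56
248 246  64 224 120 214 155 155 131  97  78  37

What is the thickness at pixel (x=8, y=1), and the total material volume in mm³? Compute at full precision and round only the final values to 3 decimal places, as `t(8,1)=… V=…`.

t(8,1)=1.433 V=239.021

span = t_max - t_min = 3.49 - 0.67 = 2.820
L(8,1) = 186, L_eff = 186/255 = 0.729412
t(8,1) = 3.49 - 2.820·0.729412 = 1.433
Σt over all 3·12 pixels = 153339/2125 ≈ 72.1595294
V = pitch²·Σt = 1.82²·153339/2125 = 239.021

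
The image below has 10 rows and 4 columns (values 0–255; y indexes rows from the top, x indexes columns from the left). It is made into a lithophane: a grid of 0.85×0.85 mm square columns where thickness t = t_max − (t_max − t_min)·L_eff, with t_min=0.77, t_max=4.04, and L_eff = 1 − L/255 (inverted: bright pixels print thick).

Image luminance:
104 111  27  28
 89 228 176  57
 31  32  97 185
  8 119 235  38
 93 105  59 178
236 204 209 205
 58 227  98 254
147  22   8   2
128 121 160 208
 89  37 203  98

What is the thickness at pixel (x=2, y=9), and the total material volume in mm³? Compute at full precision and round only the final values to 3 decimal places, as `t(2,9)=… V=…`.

t(2,9)=3.373 V=65.928

span = t_max - t_min = 4.04 - 0.77 = 3.270
L(2,9) = 203, L_eff = 1 - 203/255 = 0.203922 (inverted)
t(2,9) = 4.04 - 3.270·0.203922 = 3.373
Σt over all 10·4 pixels = 387813/4250 ≈ 91.2501176
V = pitch²·Σt = 0.85²·387813/4250 = 65.928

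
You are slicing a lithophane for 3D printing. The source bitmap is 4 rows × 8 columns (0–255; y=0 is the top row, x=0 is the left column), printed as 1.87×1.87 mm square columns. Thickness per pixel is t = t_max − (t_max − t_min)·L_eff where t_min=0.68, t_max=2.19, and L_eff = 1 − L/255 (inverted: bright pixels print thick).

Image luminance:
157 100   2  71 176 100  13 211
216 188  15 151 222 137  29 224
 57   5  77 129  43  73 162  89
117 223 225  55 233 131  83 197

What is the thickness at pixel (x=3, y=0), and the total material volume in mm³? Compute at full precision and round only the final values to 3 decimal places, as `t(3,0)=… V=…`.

t(3,0)=1.100 V=157.078

span = t_max - t_min = 2.19 - 0.68 = 1.510
L(3,0) = 71, L_eff = 1 - 71/255 = 0.721569 (inverted)
t(3,0) = 2.19 - 1.510·0.721569 = 1.100
Σt over all 4·8 pixels = 1145441/25500 ≈ 44.9192549
V = pitch²·Σt = 1.87²·1145441/25500 = 157.078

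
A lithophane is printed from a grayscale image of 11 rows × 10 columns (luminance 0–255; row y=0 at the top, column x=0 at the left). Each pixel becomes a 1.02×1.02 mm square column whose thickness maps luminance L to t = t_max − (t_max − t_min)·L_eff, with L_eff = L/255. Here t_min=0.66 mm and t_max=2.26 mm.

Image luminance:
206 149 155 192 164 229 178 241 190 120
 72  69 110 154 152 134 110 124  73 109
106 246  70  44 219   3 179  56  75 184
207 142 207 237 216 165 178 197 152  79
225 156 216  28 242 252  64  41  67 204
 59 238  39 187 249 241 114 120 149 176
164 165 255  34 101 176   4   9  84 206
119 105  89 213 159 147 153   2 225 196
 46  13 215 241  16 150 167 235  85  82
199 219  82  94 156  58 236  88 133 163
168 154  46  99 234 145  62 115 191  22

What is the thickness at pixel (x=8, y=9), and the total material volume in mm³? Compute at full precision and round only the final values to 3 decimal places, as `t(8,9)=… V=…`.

span = t_max - t_min = 2.26 - 0.66 = 1.600
L(8,9) = 133, L_eff = 133/255 = 0.521569
t(8,9) = 2.26 - 1.600·0.521569 = 1.425
Σt over all 11·10 pixels = 2575/17 ≈ 151.4705882
V = pitch²·Σt = 1.02²·2575/17 = 157.590

t(8,9)=1.425 V=157.590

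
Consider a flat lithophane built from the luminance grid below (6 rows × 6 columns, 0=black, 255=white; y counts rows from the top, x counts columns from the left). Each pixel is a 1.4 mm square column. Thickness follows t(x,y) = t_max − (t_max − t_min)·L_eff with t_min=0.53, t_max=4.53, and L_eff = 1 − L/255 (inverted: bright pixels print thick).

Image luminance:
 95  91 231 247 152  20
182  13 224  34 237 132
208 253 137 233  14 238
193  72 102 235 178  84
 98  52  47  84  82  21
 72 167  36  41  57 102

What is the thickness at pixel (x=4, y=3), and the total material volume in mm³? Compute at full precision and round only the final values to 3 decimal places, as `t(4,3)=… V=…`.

span = t_max - t_min = 4.53 - 0.53 = 4.000
L(4,3) = 178, L_eff = 1 - 178/255 = 0.301961 (inverted)
t(4,3) = 4.53 - 4.000·0.301961 = 3.322
Σt over all 6·6 pixels = 37869/425 ≈ 89.1035294
V = pitch²·Σt = 1.4²·37869/425 = 174.643

t(4,3)=3.322 V=174.643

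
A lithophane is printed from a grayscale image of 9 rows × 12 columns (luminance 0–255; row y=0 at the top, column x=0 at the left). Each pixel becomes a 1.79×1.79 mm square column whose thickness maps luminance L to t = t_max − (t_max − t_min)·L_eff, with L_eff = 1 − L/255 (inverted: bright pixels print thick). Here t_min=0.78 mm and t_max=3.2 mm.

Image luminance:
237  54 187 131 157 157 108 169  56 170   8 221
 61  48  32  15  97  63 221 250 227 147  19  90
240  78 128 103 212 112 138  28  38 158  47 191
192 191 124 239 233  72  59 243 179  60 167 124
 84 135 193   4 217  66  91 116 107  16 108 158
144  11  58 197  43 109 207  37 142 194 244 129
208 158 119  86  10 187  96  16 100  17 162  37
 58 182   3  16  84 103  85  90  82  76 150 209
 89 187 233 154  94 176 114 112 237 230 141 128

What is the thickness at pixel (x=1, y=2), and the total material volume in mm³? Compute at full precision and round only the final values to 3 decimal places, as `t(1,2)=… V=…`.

t(1,2)=1.520 V=674.942

span = t_max - t_min = 3.2 - 0.78 = 2.420
L(1,2) = 78, L_eff = 1 - 78/255 = 0.694118 (inverted)
t(1,2) = 3.2 - 2.420·0.694118 = 1.520
Σt over all 9·12 pixels = 89526/425 ≈ 210.6494118
V = pitch²·Σt = 1.79²·89526/425 = 674.942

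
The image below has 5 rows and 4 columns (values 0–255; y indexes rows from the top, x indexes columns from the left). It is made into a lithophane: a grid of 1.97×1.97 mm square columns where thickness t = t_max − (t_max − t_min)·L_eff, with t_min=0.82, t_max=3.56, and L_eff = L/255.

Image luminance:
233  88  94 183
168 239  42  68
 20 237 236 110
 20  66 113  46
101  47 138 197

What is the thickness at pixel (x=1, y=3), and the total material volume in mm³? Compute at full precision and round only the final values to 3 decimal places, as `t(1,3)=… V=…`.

t(1,3)=2.851 V=174.320

span = t_max - t_min = 3.56 - 0.82 = 2.740
L(1,3) = 66, L_eff = 66/255 = 0.258824
t(1,3) = 3.56 - 2.740·0.258824 = 2.851
Σt over all 5·4 pixels = 286349/6375 ≈ 44.9174902
V = pitch²·Σt = 1.97²·286349/6375 = 174.320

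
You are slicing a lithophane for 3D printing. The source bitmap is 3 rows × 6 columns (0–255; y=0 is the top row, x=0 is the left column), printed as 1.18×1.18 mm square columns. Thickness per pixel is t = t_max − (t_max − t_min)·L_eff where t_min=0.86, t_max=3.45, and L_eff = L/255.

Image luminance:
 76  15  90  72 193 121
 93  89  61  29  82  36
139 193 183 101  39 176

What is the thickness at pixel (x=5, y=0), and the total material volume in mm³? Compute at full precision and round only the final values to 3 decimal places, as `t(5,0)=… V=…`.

t(5,0)=2.221 V=61.181

span = t_max - t_min = 3.45 - 0.86 = 2.590
L(5,0) = 121, L_eff = 121/255 = 0.474510
t(5,0) = 3.45 - 2.590·0.474510 = 2.221
Σt over all 3·6 pixels = 186743/4250 ≈ 43.9395294
V = pitch²·Σt = 1.18²·186743/4250 = 61.181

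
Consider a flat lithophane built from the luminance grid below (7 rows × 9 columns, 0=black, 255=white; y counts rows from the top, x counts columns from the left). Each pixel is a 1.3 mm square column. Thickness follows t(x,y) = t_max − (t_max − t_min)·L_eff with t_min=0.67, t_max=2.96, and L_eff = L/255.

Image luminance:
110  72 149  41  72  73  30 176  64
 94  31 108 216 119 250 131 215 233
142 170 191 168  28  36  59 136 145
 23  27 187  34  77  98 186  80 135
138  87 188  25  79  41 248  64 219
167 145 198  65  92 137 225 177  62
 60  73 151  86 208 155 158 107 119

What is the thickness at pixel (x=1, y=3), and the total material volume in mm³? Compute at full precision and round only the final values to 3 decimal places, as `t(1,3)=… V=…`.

span = t_max - t_min = 2.96 - 0.67 = 2.290
L(1,3) = 27, L_eff = 27/255 = 0.105882
t(1,3) = 2.96 - 2.290·0.105882 = 2.718
Σt over all 7·9 pixels = 150971/1275 ≈ 118.4086275
V = pitch²·Σt = 1.3²·150971/1275 = 200.111

t(1,3)=2.718 V=200.111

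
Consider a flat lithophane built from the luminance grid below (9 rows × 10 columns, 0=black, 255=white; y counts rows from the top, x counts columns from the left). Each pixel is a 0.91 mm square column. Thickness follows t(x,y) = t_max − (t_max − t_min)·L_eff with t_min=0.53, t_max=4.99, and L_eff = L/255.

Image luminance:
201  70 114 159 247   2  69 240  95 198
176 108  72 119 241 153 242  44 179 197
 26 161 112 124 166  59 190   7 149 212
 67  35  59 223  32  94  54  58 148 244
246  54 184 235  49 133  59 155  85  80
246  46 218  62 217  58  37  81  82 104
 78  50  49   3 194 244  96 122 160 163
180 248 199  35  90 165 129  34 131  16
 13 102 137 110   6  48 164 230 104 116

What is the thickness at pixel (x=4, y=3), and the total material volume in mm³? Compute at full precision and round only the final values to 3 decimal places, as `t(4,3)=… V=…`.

t(4,3)=4.430 V=212.681

span = t_max - t_min = 4.99 - 0.53 = 4.460
L(4,3) = 32, L_eff = 32/255 = 0.125490
t(4,3) = 4.99 - 4.460·0.125490 = 4.430
Σt over all 9·10 pixels = 1637293/6375 ≈ 256.8302745
V = pitch²·Σt = 0.91²·1637293/6375 = 212.681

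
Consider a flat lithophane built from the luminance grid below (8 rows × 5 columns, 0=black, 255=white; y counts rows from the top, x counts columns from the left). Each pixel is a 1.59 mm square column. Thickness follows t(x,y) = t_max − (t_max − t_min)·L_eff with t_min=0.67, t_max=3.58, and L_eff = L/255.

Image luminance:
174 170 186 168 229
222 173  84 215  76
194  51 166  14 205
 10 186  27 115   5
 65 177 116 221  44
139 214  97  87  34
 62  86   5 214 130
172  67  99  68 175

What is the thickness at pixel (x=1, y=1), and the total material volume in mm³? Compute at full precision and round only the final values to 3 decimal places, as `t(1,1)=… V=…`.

span = t_max - t_min = 3.58 - 0.67 = 2.910
L(1,1) = 173, L_eff = 173/255 = 0.678431
t(1,1) = 3.58 - 2.910·0.678431 = 1.606
Σt over all 8·5 pixels = 368913/4250 ≈ 86.8030588
V = pitch²·Σt = 1.59²·368913/4250 = 219.447

t(1,1)=1.606 V=219.447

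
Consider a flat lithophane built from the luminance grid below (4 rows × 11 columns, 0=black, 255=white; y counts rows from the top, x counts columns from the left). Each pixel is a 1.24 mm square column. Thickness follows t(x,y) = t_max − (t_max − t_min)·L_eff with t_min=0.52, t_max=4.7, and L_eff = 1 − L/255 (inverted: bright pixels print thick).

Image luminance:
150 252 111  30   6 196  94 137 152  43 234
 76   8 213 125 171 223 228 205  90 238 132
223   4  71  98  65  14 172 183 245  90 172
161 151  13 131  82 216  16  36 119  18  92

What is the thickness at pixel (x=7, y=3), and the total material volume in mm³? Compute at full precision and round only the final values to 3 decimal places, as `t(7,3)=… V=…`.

t(7,3)=1.110 V=173.453

span = t_max - t_min = 4.7 - 0.52 = 4.180
L(7,3) = 36, L_eff = 1 - 36/255 = 0.858824 (inverted)
t(7,3) = 4.7 - 4.180·0.858824 = 1.110
Σt over all 4·11 pixels = 719147/6375 ≈ 112.8073725
V = pitch²·Σt = 1.24²·719147/6375 = 173.453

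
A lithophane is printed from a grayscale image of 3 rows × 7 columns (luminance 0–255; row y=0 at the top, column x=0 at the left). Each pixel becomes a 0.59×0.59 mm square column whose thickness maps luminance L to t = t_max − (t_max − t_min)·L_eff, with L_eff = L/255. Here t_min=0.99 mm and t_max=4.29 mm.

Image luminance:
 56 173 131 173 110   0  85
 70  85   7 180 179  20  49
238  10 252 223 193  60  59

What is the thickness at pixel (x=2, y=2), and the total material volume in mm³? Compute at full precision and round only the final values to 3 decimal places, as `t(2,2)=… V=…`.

span = t_max - t_min = 4.29 - 0.99 = 3.300
L(2,2) = 252, L_eff = 252/255 = 0.988235
t(2,2) = 4.29 - 3.300·0.988235 = 1.029
Σt over all 3·7 pixels = 101387/1700 ≈ 59.6394118
V = pitch²·Σt = 0.59²·101387/1700 = 20.760

t(2,2)=1.029 V=20.760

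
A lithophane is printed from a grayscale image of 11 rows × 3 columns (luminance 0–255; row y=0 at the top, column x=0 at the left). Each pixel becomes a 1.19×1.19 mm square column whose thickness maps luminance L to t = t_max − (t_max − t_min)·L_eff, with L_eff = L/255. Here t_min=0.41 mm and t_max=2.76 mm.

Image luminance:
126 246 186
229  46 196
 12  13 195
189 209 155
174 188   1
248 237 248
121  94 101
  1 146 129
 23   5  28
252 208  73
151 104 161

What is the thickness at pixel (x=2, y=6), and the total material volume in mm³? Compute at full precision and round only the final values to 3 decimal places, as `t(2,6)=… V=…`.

t(2,6)=1.829 V=70.317

span = t_max - t_min = 2.76 - 0.41 = 2.350
L(2,6) = 101, L_eff = 101/255 = 0.396078
t(2,6) = 2.76 - 2.350·0.396078 = 1.829
Σt over all 11·3 pixels = 253243/5100 ≈ 49.6554902
V = pitch²·Σt = 1.19²·253243/5100 = 70.317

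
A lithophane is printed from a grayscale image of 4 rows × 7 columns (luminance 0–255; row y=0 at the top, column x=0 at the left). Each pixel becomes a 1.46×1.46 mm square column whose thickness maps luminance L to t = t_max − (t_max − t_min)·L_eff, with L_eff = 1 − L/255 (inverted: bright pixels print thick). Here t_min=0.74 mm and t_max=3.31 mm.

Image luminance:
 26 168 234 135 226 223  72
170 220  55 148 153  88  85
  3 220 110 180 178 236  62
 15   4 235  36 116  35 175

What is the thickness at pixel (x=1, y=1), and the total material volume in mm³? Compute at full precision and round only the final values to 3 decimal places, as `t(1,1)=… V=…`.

span = t_max - t_min = 3.31 - 0.74 = 2.570
L(1,1) = 220, L_eff = 1 - 220/255 = 0.137255 (inverted)
t(1,1) = 3.31 - 2.570·0.137255 = 2.957
Σt over all 4·7 pixels = 363904/6375 ≈ 57.0829804
V = pitch²·Σt = 1.46²·363904/6375 = 121.678

t(1,1)=2.957 V=121.678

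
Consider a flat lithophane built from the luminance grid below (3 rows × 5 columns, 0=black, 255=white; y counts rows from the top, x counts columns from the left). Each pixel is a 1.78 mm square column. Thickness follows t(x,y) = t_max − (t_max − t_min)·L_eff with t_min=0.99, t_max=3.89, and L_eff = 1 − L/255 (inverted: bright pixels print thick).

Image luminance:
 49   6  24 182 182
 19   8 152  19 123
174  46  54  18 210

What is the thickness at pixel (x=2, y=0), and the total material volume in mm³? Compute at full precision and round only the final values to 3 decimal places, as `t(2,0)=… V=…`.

span = t_max - t_min = 3.89 - 0.99 = 2.900
L(2,0) = 24, L_eff = 1 - 24/255 = 0.905882 (inverted)
t(2,0) = 3.89 - 2.900·0.905882 = 1.263
Σt over all 3·5 pixels = 49721/1700 ≈ 29.2476471
V = pitch²·Σt = 1.78²·49721/1700 = 92.668

t(2,0)=1.263 V=92.668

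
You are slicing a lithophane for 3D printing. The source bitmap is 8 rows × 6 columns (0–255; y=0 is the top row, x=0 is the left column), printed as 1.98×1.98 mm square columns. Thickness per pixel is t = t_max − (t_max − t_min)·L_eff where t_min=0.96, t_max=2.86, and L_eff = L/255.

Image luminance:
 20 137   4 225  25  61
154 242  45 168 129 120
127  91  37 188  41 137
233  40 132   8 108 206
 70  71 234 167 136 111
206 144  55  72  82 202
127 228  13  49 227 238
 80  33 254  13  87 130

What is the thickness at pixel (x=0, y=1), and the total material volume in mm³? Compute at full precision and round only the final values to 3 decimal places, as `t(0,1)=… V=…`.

t(0,1)=1.713 V=371.486

span = t_max - t_min = 2.86 - 0.96 = 1.900
L(0,1) = 154, L_eff = 154/255 = 0.603922
t(0,1) = 2.86 - 1.900·0.603922 = 1.713
Σt over all 8·6 pixels = 241631/2550 ≈ 94.7572549
V = pitch²·Σt = 1.98²·241631/2550 = 371.486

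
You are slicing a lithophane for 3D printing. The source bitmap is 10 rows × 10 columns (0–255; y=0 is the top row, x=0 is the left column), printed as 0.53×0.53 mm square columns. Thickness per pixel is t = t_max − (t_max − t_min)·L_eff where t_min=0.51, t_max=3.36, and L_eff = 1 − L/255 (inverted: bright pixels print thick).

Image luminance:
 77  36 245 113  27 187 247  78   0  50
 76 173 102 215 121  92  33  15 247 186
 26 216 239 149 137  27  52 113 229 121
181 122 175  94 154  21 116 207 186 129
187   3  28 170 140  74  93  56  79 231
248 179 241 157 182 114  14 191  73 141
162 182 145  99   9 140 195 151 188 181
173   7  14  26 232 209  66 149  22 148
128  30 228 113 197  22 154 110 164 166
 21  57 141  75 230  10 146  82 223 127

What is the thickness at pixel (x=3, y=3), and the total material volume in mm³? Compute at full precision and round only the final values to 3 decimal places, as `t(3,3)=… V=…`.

t(3,3)=1.561 V=53.685

span = t_max - t_min = 3.36 - 0.51 = 2.850
L(3,3) = 94, L_eff = 1 - 94/255 = 0.631373 (inverted)
t(3,3) = 3.36 - 2.850·0.631373 = 1.561
Σt over all 10·10 pixels = 324903/1700 ≈ 191.1194118
V = pitch²·Σt = 0.53²·324903/1700 = 53.685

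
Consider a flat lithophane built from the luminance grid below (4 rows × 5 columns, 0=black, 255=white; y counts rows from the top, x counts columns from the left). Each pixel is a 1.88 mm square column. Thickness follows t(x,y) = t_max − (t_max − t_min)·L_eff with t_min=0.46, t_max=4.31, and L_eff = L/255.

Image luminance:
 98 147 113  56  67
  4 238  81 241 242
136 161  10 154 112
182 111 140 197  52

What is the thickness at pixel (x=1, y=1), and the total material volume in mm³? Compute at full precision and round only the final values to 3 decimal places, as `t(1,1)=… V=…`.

t(1,1)=0.717 V=169.018

span = t_max - t_min = 4.31 - 0.46 = 3.850
L(1,1) = 238, L_eff = 238/255 = 0.933333
t(1,1) = 4.31 - 3.850·0.933333 = 0.717
Σt over all 4·5 pixels = 121943/2550 ≈ 47.8207843
V = pitch²·Σt = 1.88²·121943/2550 = 169.018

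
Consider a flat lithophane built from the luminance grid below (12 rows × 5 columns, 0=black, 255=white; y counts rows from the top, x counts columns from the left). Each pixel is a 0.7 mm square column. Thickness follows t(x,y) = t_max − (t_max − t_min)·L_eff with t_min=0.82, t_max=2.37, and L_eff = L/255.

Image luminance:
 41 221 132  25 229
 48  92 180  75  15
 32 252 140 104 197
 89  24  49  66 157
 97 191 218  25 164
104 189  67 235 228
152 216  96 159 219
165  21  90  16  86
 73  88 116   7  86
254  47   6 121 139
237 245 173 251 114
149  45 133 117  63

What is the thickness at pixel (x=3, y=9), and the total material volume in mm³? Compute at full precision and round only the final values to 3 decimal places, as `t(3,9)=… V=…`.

t(3,9)=1.635 V=47.727

span = t_max - t_min = 2.37 - 0.82 = 1.550
L(3,9) = 121, L_eff = 121/255 = 0.474510
t(3,9) = 2.37 - 1.550·0.474510 = 1.635
Σt over all 12·5 pixels = 9935/102 ≈ 97.4019608
V = pitch²·Σt = 0.7²·9935/102 = 47.727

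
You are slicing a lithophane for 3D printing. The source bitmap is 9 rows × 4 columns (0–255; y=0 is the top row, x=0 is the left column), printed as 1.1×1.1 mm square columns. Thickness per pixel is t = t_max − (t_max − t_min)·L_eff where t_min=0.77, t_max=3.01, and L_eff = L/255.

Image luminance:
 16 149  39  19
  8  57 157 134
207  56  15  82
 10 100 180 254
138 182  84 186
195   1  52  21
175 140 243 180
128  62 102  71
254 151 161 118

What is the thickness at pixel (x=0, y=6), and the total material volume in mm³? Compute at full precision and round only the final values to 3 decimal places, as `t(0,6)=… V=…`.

t(0,6)=1.473 V=87.250

span = t_max - t_min = 3.01 - 0.77 = 2.240
L(0,6) = 175, L_eff = 175/255 = 0.686275
t(0,6) = 3.01 - 2.240·0.686275 = 1.473
Σt over all 9·4 pixels = 459683/6375 ≈ 72.1071373
V = pitch²·Σt = 1.1²·459683/6375 = 87.250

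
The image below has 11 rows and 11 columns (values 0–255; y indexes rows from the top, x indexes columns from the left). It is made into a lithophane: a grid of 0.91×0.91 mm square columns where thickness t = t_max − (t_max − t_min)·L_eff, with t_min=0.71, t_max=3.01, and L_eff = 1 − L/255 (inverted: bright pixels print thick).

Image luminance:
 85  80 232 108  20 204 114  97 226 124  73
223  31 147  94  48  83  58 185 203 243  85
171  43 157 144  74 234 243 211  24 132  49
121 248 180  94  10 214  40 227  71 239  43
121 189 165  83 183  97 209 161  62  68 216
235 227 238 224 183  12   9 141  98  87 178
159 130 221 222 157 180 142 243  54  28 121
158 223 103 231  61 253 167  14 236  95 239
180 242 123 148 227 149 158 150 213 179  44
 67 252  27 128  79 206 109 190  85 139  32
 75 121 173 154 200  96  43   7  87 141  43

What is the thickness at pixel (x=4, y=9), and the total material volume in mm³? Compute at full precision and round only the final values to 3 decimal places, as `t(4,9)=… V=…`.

t(4,9)=1.423 V=195.294

span = t_max - t_min = 3.01 - 0.71 = 2.300
L(4,9) = 79, L_eff = 1 - 79/255 = 0.690196 (inverted)
t(4,9) = 3.01 - 2.300·0.690196 = 1.423
Σt over all 11·11 pixels = 1202753/5100 ≈ 235.8339216
V = pitch²·Σt = 0.91²·1202753/5100 = 195.294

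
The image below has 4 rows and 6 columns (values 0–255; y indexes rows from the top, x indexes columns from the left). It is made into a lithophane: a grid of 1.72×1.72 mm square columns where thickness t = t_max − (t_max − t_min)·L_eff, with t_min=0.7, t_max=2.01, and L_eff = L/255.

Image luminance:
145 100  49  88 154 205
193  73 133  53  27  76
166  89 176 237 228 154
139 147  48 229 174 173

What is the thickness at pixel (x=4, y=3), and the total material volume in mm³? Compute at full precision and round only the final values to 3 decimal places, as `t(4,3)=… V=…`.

t(4,3)=1.116 V=93.228

span = t_max - t_min = 2.01 - 0.7 = 1.310
L(4,3) = 174, L_eff = 174/255 = 0.682353
t(4,3) = 2.01 - 1.310·0.682353 = 1.116
Σt over all 4·6 pixels = 200896/6375 ≈ 31.5130980
V = pitch²·Σt = 1.72²·200896/6375 = 93.228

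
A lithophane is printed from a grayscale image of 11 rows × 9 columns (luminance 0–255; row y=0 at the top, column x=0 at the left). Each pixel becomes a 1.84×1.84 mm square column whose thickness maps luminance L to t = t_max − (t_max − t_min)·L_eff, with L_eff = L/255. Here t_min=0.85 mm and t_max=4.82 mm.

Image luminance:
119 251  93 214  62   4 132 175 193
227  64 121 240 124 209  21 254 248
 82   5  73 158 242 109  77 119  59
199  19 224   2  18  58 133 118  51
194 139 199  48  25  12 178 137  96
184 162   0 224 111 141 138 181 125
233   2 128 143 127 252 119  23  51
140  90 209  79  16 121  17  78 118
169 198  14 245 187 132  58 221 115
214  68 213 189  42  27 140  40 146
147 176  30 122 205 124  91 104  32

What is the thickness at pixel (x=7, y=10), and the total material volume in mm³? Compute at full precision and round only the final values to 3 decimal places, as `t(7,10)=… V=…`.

t(7,10)=3.201 V=973.227

span = t_max - t_min = 4.82 - 0.85 = 3.970
L(7,10) = 104, L_eff = 104/255 = 0.407843
t(7,10) = 4.82 - 3.970·0.407843 = 3.201
Σt over all 11·9 pixels = 610854/2125 ≈ 287.4607059
V = pitch²·Σt = 1.84²·610854/2125 = 973.227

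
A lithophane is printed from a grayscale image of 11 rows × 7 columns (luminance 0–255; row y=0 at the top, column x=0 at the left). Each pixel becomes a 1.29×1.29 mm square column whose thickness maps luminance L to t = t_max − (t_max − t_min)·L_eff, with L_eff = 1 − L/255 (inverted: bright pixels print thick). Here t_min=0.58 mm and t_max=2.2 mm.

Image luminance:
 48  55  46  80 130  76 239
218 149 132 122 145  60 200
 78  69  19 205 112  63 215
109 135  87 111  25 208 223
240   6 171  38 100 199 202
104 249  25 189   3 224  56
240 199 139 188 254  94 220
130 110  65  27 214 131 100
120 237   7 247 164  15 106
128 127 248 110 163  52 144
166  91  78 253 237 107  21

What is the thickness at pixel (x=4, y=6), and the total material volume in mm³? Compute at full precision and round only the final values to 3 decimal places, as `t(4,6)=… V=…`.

span = t_max - t_min = 2.2 - 0.58 = 1.620
L(4,6) = 254, L_eff = 1 - 254/255 = 0.003922 (inverted)
t(4,6) = 2.2 - 1.620·0.003922 = 2.194
Σt over all 11·7 pixels = 231212/2125 ≈ 108.8056471
V = pitch²·Σt = 1.29²·231212/2125 = 181.063

t(4,6)=2.194 V=181.063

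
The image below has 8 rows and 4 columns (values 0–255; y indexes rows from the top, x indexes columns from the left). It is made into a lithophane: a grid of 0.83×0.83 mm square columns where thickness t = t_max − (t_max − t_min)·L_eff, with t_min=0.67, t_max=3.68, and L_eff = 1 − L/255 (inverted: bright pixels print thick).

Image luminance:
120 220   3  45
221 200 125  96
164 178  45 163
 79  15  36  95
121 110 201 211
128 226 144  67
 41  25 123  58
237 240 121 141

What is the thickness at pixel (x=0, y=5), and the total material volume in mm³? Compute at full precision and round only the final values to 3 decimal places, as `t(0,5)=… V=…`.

t(0,5)=2.181 V=47.289

span = t_max - t_min = 3.68 - 0.67 = 3.010
L(0,5) = 128, L_eff = 1 - 128/255 = 0.498039 (inverted)
t(0,5) = 3.68 - 3.010·0.498039 = 2.181
Σt over all 8·4 pixels = 583473/8500 ≈ 68.6438824
V = pitch²·Σt = 0.83²·583473/8500 = 47.289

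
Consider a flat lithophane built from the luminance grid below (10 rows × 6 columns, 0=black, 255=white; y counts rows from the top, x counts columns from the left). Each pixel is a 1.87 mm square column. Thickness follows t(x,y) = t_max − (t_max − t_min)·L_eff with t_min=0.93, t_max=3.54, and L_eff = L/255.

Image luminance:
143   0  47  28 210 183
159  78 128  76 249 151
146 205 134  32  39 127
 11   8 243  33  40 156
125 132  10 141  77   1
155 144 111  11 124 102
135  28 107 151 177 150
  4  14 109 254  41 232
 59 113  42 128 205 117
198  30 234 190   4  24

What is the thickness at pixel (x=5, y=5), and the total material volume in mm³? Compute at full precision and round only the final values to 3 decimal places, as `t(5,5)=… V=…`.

t(5,5)=2.496 V=509.916

span = t_max - t_min = 3.54 - 0.93 = 2.610
L(5,5) = 102, L_eff = 102/255 = 0.400000
t(5,5) = 3.54 - 2.610·0.400000 = 2.496
Σt over all 10·6 pixels = 247893/1700 ≈ 145.8194118
V = pitch²·Σt = 1.87²·247893/1700 = 509.916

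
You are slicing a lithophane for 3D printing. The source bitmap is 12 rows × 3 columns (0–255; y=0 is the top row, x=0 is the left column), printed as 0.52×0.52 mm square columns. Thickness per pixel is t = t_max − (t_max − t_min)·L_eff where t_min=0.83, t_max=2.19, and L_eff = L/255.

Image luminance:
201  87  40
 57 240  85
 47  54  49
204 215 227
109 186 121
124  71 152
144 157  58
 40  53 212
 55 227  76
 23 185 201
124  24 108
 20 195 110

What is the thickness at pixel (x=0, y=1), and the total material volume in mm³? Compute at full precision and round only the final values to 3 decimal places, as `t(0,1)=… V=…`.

t(0,1)=1.886 V=15.145

span = t_max - t_min = 2.19 - 0.83 = 1.360
L(0,1) = 57, L_eff = 57/255 = 0.223529
t(0,1) = 2.19 - 1.360·0.223529 = 1.886
Σt over all 12·3 pixels = 56.008
V = pitch²·Σt = 0.52²·56.008 = 15.145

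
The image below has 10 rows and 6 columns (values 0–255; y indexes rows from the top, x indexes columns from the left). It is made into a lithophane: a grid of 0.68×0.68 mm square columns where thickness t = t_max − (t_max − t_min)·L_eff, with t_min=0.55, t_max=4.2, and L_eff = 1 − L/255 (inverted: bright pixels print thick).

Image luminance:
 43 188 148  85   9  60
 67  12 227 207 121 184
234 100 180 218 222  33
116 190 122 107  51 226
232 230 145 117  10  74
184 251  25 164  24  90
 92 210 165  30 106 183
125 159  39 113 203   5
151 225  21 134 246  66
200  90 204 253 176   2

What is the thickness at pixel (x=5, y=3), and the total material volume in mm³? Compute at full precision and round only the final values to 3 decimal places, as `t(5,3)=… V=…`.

span = t_max - t_min = 4.2 - 0.55 = 3.650
L(5,3) = 226, L_eff = 1 - 226/255 = 0.113725 (inverted)
t(5,3) = 4.2 - 3.650·0.113725 = 3.785
Σt over all 10·6 pixels = 372281/2550 ≈ 145.9925490
V = pitch²·Σt = 0.68²·372281/2550 = 67.507

t(5,3)=3.785 V=67.507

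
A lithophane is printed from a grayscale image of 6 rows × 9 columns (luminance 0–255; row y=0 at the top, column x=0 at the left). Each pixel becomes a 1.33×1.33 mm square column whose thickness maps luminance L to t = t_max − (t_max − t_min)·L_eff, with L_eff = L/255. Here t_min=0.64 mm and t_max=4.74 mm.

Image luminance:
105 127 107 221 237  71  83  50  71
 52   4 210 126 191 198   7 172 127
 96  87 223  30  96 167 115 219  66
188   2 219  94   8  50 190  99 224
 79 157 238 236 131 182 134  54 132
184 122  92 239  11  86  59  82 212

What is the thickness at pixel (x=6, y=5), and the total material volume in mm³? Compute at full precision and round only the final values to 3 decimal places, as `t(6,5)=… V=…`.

t(6,5)=3.791 V=260.449

span = t_max - t_min = 4.74 - 0.64 = 4.100
L(6,5) = 59, L_eff = 59/255 = 0.231373
t(6,5) = 4.74 - 4.100·0.231373 = 3.791
Σt over all 6·9 pixels = 62576/425 ≈ 147.2376471
V = pitch²·Σt = 1.33²·62576/425 = 260.449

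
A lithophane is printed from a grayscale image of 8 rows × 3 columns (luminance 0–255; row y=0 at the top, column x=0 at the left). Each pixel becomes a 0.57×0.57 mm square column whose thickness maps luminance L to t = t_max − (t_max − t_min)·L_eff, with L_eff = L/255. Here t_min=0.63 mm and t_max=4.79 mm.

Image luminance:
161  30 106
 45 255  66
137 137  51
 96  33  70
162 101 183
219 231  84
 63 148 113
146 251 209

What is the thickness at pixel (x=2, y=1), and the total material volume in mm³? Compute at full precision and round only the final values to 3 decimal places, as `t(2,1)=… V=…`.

t(2,1)=3.713 V=20.935

span = t_max - t_min = 4.79 - 0.63 = 4.160
L(2,1) = 66, L_eff = 66/255 = 0.258824
t(2,1) = 4.79 - 4.160·0.258824 = 3.713
Σt over all 8·3 pixels = 410782/6375 ≈ 64.4363922
V = pitch²·Σt = 0.57²·410782/6375 = 20.935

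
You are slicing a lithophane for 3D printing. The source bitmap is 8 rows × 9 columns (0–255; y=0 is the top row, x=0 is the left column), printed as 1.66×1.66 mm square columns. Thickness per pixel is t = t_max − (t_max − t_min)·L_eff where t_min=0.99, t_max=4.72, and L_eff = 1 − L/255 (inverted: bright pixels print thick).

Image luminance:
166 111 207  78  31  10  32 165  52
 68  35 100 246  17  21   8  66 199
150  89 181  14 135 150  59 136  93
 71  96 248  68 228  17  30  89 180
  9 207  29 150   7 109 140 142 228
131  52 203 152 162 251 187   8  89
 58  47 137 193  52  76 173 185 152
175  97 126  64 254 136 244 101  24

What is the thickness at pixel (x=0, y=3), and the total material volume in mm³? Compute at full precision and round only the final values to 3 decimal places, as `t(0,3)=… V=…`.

t(0,3)=2.029 V=526.779

span = t_max - t_min = 4.72 - 0.99 = 3.730
L(0,3) = 71, L_eff = 1 - 71/255 = 0.721569 (inverted)
t(0,3) = 4.72 - 3.730·0.721569 = 2.029
Σt over all 8·9 pixels = 406229/2125 ≈ 191.1665882
V = pitch²·Σt = 1.66²·406229/2125 = 526.779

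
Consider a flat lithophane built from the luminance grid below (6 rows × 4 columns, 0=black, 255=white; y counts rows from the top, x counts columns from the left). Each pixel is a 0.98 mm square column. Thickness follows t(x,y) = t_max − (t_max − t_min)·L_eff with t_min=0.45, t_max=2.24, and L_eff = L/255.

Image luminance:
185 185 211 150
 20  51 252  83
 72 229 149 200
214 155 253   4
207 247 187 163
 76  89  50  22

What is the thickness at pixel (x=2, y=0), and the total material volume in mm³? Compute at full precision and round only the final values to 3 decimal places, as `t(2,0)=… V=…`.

t(2,0)=0.759 V=28.346

span = t_max - t_min = 2.24 - 0.45 = 1.790
L(2,0) = 211, L_eff = 211/255 = 0.827451
t(2,0) = 2.24 - 1.790·0.827451 = 0.759
Σt over all 6·4 pixels = 376307/12750 ≈ 29.5142745
V = pitch²·Σt = 0.98²·376307/12750 = 28.346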